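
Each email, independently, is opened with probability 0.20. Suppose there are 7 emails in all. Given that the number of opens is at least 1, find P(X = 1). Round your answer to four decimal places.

0.4644

X ~ Binomial(7, 0.20). Want P(X=1 | X≥1) = P(X=1) / P(X≥1).
P(X=1) = C(7,1)·0.20^1·0.80^6 = 0.367002
P(X≥1) = 1 − 0.209715 = 0.790285
Ratio = 0.367002 / 0.790285 = 0.464392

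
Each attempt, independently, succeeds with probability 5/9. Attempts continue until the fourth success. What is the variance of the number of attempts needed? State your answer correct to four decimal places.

Y = total attempts until the fourth success; negative binomial with r=4, p=0.555556.
Var(Y) = r(1−p)/p² = 4·0.444444 / 0.555556² = 5.760000

5.7600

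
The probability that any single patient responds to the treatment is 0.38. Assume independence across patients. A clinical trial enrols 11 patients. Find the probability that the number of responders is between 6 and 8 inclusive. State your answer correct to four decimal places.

X ~ Binomial(11, 0.38); P(6 ≤ X ≤ 8) = Σ C(11,k) p^k (1−p)^(11−k) over k:
  k=6: C(11,6)·0.38^6·0.62^5 = 0.127439
  k=7: C(11,7)·0.38^7·0.62^4 = 0.055791
  k=8: C(11,8)·0.38^8·0.62^3 = 0.017097
Total = 0.200327

0.2003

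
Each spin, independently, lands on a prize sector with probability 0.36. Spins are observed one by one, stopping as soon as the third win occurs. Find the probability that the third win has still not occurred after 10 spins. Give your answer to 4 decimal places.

0.2405

Needing more than 10 spins ⇔ fewer than 3 successes in the first 10. With X ~ Binomial(10, 0.36), P(Y > 10) = P(X ≤ 2).
  k=0: C(10,0)·0.36^0·0.64^10 = 0.011529
  k=1: C(10,1)·0.36^1·0.64^9 = 0.064852
  k=2: C(10,2)·0.36^2·0.64^8 = 0.164156
P(X ≤ 2) = 0.240537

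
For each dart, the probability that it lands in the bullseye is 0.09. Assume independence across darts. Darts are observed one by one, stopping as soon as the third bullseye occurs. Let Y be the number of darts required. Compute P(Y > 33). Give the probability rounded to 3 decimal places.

0.420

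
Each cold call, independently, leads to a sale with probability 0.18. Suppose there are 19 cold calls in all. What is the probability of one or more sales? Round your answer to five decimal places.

0.97696

P(at least one) = 1 − P(none) = 1 − (1 − 0.18)^19
= 1 − 0.0230390 = 0.9769610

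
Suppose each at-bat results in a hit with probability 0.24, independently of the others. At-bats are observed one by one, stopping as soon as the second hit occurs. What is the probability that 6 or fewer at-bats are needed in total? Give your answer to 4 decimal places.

0.4422

Finishing within 6 at-bats ⇔ at least 2 successes in the first 6. With X ~ Binomial(6, 0.24), P(Y ≤ 6) = 1 − P(X ≤ 1).
  k=0: C(6,0)·0.24^0·0.76^6 = 0.192700
  k=1: C(6,1)·0.24^1·0.76^5 = 0.365116
1 − 0.557816 = 0.442184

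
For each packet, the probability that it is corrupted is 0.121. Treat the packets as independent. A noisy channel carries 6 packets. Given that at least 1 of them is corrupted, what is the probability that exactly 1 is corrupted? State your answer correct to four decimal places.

0.7071

X ~ Binomial(6, 0.121). Want P(X=1 | X≥1) = P(X=1) / P(X≥1).
P(X=1) = C(6,1)·0.121^1·0.879^5 = 0.380961
P(X≥1) = 1 − 0.461247 = 0.538753
Ratio = 0.380961 / 0.538753 = 0.707117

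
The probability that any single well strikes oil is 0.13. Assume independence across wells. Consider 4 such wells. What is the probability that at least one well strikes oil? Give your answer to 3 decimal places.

P(at least one) = 1 − P(none) = 1 − (1 − 0.13)^4
= 1 − 0.57290 = 0.42710

0.427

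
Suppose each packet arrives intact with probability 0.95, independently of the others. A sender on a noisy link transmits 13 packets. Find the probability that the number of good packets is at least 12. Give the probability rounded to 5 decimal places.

X ~ Binomial(13, 0.95); P(X ≥ 12) = Σ C(13,k) p^k (1−p)^(13−k) over k:
  k=12: C(13,12)·0.95^12·0.05^1 = 0.3512341
  k=13: C(13,13)·0.95^13·0.05^0 = 0.5133421
Total = 0.8645761

0.86458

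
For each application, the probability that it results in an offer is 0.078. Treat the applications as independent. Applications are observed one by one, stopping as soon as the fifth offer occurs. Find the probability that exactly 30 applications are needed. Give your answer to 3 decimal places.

Y = trial on which the fifth success occurs; negative binomial, r=5, p=0.078.
P(Y=30) = C(29,4) · p^5 · (1−p)^25
= 23751 · 2.8872e-06 · 0.1313 = 0.00900

0.009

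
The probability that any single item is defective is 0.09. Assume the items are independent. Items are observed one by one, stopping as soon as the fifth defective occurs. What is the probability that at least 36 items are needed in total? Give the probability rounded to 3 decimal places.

0.797

Needing more than 35 items ⇔ fewer than 5 successes in the first 35. With X ~ Binomial(35, 0.09), P(Y > 35) = P(X ≤ 4).
  k=0: C(35,0)·0.09^0·0.91^35 = 0.03685
  k=1: C(35,1)·0.09^1·0.91^34 = 0.12756
  k=2: C(35,2)·0.09^2·0.91^33 = 0.21447
  k=3: C(35,3)·0.09^3·0.91^32 = 0.23333
  k=4: C(35,4)·0.09^4·0.91^31 = 0.18461
P(X ≤ 4) = 0.79682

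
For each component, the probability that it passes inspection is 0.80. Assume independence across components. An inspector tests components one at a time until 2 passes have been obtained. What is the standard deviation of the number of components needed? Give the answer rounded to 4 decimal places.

0.7906

Y = total components until the second success; negative binomial with r=2, p=0.80.
SD(Y) = √[r(1−p)/p²] = √(0.625000) = 0.790569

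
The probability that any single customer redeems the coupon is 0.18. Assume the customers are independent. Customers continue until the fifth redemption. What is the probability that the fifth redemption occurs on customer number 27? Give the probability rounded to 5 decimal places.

0.03588

Y = trial on which the fifth success occurs; negative binomial, r=5, p=0.18.
P(Y=27) = C(26,4) · p^5 · (1−p)^22
= 14950 · 0.00018896 · 0.012703 = 0.0358846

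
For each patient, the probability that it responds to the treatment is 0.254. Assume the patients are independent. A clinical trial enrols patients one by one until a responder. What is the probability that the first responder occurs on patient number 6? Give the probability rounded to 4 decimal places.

Geometric (trials to first success), p = 0.254.
P(Y = 6) = (1−p)^5 · p = 0.23104 · 0.254 = 0.058685

0.0587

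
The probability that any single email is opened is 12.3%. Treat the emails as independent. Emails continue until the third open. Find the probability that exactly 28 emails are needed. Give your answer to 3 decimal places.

0.025

Y = trial on which the third success occurs; negative binomial, r=3, p=0.123.
P(Y=28) = C(27,2) · p^3 · (1−p)^25
= 351 · 0.0018609 · 0.037583 = 0.02455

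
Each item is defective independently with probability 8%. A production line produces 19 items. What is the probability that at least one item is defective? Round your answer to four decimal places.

0.7949

P(at least one) = 1 − P(none) = 1 − (1 − 0.08)^19
= 1 − 0.205101 = 0.794899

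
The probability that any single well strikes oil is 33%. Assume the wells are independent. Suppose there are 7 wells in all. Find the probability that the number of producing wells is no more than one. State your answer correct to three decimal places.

0.270

X ~ Binomial(7, 0.33); P(X ≤ 1) = Σ C(7,k) p^k (1−p)^(7−k) over k:
  k=0: C(7,0)·0.33^0·0.67^7 = 0.06061
  k=1: C(7,1)·0.33^1·0.67^6 = 0.20896
Total = 0.26957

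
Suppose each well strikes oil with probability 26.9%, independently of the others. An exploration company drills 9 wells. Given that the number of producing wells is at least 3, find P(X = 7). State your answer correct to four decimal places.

0.0043

X ~ Binomial(9, 0.269). Want P(X=7 | X≥3) = P(X=7) / P(X≥3).
P(X=7) = C(9,7)·0.269^7·0.731^2 = 0.001961
P(X≥3) = 1 − 0.059601 − 0.197394 − 0.290555 = 0.452449
Ratio = 0.001961 / 0.452449 = 0.004333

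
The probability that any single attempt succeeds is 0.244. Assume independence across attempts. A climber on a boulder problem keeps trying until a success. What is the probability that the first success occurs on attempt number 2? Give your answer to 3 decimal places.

Geometric (trials to first success), p = 0.244.
P(Y = 2) = (1−p)^1 · p = 0.756 · 0.244 = 0.18446

0.184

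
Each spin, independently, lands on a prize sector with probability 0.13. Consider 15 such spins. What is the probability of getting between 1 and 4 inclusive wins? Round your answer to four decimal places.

0.8400

X ~ Binomial(15, 0.13); P(1 ≤ X ≤ 4) = Σ C(15,k) p^k (1−p)^(15−k) over k:
  k=1: C(15,1)·0.13^1·0.87^14 = 0.277526
  k=2: C(15,2)·0.13^2·0.87^13 = 0.290286
  k=3: C(15,3)·0.13^3·0.87^12 = 0.187963
  k=4: C(15,4)·0.13^4·0.87^11 = 0.084259
Total = 0.840035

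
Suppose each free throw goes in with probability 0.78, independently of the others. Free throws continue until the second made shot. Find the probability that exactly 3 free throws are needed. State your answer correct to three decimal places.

Y = trial on which the second success occurs; negative binomial, r=2, p=0.78.
P(Y=3) = C(2,1) · p^2 · (1−p)^1
= 2 · 0.6084 · 0.22 = 0.26770

0.268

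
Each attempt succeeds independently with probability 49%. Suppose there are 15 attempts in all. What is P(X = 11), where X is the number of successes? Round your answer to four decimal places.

0.0361

X ~ Binomial(n=15, p=0.49).
P(X=11) = C(15,11) · p^11 · (1−p)^4
= 1365 · 0.00039098 · 0.067652 = 0.036105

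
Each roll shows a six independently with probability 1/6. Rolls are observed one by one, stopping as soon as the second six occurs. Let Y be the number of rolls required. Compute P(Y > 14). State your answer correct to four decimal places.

Needing more than 14 rolls ⇔ fewer than 2 successes in the first 14. With X ~ Binomial(14, 0.166667), P(Y > 14) = P(X ≤ 1).
  k=0: C(14,0)·0.166667^0·0.833333^14 = 0.077887
  k=1: C(14,1)·0.166667^1·0.833333^13 = 0.218082
P(X ≤ 1) = 0.295969

0.2960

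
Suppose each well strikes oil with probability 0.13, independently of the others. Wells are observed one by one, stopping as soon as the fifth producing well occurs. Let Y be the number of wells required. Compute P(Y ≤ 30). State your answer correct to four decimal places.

Finishing within 30 wells ⇔ at least 5 successes in the first 30. With X ~ Binomial(30, 0.13), P(Y ≤ 30) = 1 − P(X ≤ 4).
  k=0: C(30,0)·0.13^0·0.87^30 = 0.015331
  k=1: C(30,1)·0.13^1·0.87^29 = 0.068726
  k=2: C(30,2)·0.13^2·0.87^28 = 0.148907
  k=3: C(30,3)·0.13^3·0.87^27 = 0.207671
  k=4: C(30,4)·0.13^4·0.87^26 = 0.209461
1 − 0.650097 = 0.349903

0.3499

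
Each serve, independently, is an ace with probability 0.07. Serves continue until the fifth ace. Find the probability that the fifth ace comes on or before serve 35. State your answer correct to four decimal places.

Finishing within 35 serves ⇔ at least 5 successes in the first 35. With X ~ Binomial(35, 0.07), P(Y ≤ 35) = 1 − P(X ≤ 4).
  k=0: C(35,0)·0.07^0·0.93^35 = 0.078868
  k=1: C(35,1)·0.07^1·0.93^34 = 0.207772
  k=2: C(35,2)·0.07^2·0.93^33 = 0.265858
  k=3: C(35,3)·0.07^3·0.93^32 = 0.220119
  k=4: C(35,4)·0.07^4·0.93^31 = 0.132545
1 − 0.905163 = 0.094837

0.0948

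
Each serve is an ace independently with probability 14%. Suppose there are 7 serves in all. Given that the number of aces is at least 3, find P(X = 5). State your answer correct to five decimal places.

0.01348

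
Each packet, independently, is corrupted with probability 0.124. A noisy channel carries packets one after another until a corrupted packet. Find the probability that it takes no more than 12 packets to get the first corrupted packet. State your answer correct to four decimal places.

Y = number of packets to the first success; geometric, p = 0.124.
P(Y ≤ 12) = 1 − (1−p)^12 = 1 − 0.204197 = 0.795803

0.7958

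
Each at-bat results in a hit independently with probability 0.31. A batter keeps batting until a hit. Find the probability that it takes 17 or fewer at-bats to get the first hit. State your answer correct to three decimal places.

Y = number of at-bats to the first success; geometric, p = 0.31.
P(Y ≤ 17) = 1 − (1−p)^17 = 1 − 0.00182 = 0.99818

0.998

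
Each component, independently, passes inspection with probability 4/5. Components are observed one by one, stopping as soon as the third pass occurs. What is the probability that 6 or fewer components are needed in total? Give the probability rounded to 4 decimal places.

0.9830

Finishing within 6 components ⇔ at least 3 successes in the first 6. With X ~ Binomial(6, 0.80), P(Y ≤ 6) = 1 − P(X ≤ 2).
  k=0: C(6,0)·0.80^0·0.20^6 = 0.000064
  k=1: C(6,1)·0.80^1·0.20^5 = 0.001536
  k=2: C(6,2)·0.80^2·0.20^4 = 0.015360
1 − 0.016960 = 0.983040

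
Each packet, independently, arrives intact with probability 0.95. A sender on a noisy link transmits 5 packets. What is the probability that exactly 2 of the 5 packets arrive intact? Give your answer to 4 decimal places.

0.0011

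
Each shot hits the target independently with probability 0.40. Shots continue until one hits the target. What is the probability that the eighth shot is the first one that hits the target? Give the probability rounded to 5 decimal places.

0.01120

Geometric (trials to first success), p = 0.40.
P(Y = 8) = (1−p)^7 · p = 0.027994 · 0.40 = 0.0111974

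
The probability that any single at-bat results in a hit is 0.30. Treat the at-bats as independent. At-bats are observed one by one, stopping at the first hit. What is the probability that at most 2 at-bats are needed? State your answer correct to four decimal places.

0.5100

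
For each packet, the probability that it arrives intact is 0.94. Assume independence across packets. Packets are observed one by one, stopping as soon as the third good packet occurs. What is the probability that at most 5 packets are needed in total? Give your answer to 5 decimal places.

Finishing within 5 packets ⇔ at least 3 successes in the first 5. With X ~ Binomial(5, 0.94), P(Y ≤ 5) = 1 − P(X ≤ 2).
  k=0: C(5,0)·0.94^0·0.06^5 = 0.0000008
  k=1: C(5,1)·0.94^1·0.06^4 = 0.0000609
  k=2: C(5,2)·0.94^2·0.06^3 = 0.0019086
1 − 0.0019703 = 0.9980297

0.99803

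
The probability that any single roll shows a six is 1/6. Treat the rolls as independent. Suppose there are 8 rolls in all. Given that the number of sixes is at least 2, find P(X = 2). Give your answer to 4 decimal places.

X ~ Binomial(8, 0.166667). Want P(X=2 | X≥2) = P(X=2) / P(X≥2).
P(X=2) = C(8,2)·0.166667^2·0.833333^6 = 0.260476
P(X≥2) = 1 − 0.232568 − 0.372109 = 0.395323
Ratio = 0.260476 / 0.395323 = 0.658894

0.6589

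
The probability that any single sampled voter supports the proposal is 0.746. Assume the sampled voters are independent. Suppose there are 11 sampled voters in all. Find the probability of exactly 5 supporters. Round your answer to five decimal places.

X ~ Binomial(n=11, p=0.746).
P(X=5) = C(11,5) · p^5 · (1−p)^6
= 462 · 0.23104 · 0.00026854 = 0.0286641

0.02866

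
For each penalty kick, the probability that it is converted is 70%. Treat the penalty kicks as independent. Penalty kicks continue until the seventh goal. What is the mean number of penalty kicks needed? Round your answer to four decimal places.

Y = total penalty kicks until the seventh success; negative binomial with r=7, p=0.70.
E[Y] = r / p = 7 / 0.70 = 10.000000

10.0000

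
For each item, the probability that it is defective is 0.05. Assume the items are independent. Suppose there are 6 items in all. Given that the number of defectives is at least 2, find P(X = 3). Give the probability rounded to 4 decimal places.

X ~ Binomial(6, 0.05). Want P(X=3 | X≥2) = P(X=3) / P(X≥2).
P(X=3) = C(6,3)·0.05^3·0.95^3 = 0.002143
P(X≥2) = 1 − 0.735092 − 0.232134 = 0.032774
Ratio = 0.002143 / 0.032774 = 0.065401

0.0654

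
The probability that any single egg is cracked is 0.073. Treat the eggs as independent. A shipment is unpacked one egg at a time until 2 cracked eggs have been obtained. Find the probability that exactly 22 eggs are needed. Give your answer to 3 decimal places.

Y = trial on which the second success occurs; negative binomial, r=2, p=0.073.
P(Y=22) = C(21,1) · p^2 · (1−p)^20
= 21 · 0.005329 · 0.21958 = 0.02457

0.025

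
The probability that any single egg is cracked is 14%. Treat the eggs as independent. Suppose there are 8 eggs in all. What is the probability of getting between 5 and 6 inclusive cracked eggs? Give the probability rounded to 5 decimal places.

X ~ Binomial(8, 0.14); P(5 ≤ X ≤ 6) = Σ C(8,k) p^k (1−p)^(8−k) over k:
  k=5: C(8,5)·0.14^5·0.86^3 = 0.0019157
  k=6: C(8,6)·0.14^6·0.86^2 = 0.0001559
Total = 0.0020716

0.00207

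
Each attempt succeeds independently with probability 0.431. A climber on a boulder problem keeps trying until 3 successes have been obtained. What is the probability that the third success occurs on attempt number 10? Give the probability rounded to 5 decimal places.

0.05566

Y = trial on which the third success occurs; negative binomial, r=3, p=0.431.
P(Y=10) = C(9,2) · p^3 · (1−p)^7
= 36 · 0.080063 · 0.01931 = 0.0556570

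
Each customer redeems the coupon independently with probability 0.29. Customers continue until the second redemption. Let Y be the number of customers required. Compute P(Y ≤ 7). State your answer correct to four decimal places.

Finishing within 7 customers ⇔ at least 2 successes in the first 7. With X ~ Binomial(7, 0.29), P(Y ≤ 7) = 1 − P(X ≤ 1).
  k=0: C(7,0)·0.29^0·0.71^7 = 0.090951
  k=1: C(7,1)·0.29^1·0.71^6 = 0.260044
1 − 0.350995 = 0.649005

0.6490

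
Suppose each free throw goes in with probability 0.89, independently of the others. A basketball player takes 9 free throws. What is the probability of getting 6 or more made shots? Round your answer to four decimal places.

0.9883

X ~ Binomial(9, 0.89); P(X ≥ 6) = Σ C(9,k) p^k (1−p)^(9−k) over k:
  k=6: C(9,6)·0.89^6·0.11^3 = 0.055564
  k=7: C(9,7)·0.89^7·0.11^2 = 0.192672
  k=8: C(9,8)·0.89^8·0.11^1 = 0.389722
  k=9: C(9,9)·0.89^9·0.11^0 = 0.350356
Total = 0.988315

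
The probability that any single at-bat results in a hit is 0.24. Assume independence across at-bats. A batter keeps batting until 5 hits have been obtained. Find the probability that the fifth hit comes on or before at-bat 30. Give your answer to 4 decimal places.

Finishing within 30 at-bats ⇔ at least 5 successes in the first 30. With X ~ Binomial(30, 0.24), P(Y ≤ 30) = 1 − P(X ≤ 4).
  k=0: C(30,0)·0.24^0·0.76^30 = 0.000266
  k=1: C(30,1)·0.24^1·0.76^29 = 0.002517
  k=2: C(30,2)·0.24^2·0.76^28 = 0.011526
  k=3: C(30,3)·0.24^3·0.76^27 = 0.033972
  k=4: C(30,4)·0.24^4·0.76^26 = 0.072415
1 − 0.120697 = 0.879303

0.8793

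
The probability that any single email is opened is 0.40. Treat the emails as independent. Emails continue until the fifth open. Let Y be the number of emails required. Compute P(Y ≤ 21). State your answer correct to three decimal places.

0.963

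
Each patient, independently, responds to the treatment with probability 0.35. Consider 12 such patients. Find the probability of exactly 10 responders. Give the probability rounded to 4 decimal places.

0.0008

X ~ Binomial(n=12, p=0.35).
P(X=10) = C(12,10) · p^10 · (1−p)^2
= 66 · 2.7585e-05 · 0.4225 = 0.000769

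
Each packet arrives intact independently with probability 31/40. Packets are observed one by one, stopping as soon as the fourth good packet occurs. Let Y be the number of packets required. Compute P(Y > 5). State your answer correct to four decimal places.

0.3146

Needing more than 5 packets ⇔ fewer than 4 successes in the first 5. With X ~ Binomial(5, 0.775), P(Y > 5) = P(X ≤ 3).
  k=0: C(5,0)·0.775^0·0.225^5 = 0.000577
  k=1: C(5,1)·0.775^1·0.225^4 = 0.009931
  k=2: C(5,2)·0.775^2·0.225^3 = 0.068415
  k=3: C(5,3)·0.775^3·0.225^2 = 0.235651
P(X ≤ 3) = 0.314574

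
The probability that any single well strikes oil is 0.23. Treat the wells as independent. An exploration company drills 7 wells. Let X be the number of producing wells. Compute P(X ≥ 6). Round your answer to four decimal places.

X ~ Binomial(7, 0.23); P(X ≥ 6) = Σ C(7,k) p^k (1−p)^(7−k) over k:
  k=6: C(7,6)·0.23^6·0.77^1 = 0.000798
  k=7: C(7,7)·0.23^7·0.77^0 = 0.000034
Total = 0.000832

0.0008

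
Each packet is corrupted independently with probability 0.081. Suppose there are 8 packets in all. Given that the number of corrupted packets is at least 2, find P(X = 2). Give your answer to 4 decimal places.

0.8353

X ~ Binomial(8, 0.081). Want P(X=2 | X≥2) = P(X=2) / P(X≥2).
P(X=2) = C(8,2)·0.081^2·0.919^6 = 0.110668
P(X≥2) = 1 − 0.508773 − 0.358743 = 0.132484
Ratio = 0.110668 / 0.132484 = 0.835330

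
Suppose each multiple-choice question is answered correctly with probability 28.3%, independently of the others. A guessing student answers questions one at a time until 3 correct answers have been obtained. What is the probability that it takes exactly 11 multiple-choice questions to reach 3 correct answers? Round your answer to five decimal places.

Y = trial on which the third success occurs; negative binomial, r=3, p=0.283.
P(Y=11) = C(10,2) · p^3 · (1−p)^8
= 45 · 0.022665 · 0.069848 = 0.0712402

0.07124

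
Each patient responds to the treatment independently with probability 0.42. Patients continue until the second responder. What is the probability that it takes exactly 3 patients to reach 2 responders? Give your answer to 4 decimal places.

Y = trial on which the second success occurs; negative binomial, r=2, p=0.42.
P(Y=3) = C(2,1) · p^2 · (1−p)^1
= 2 · 0.1764 · 0.58 = 0.204624

0.2046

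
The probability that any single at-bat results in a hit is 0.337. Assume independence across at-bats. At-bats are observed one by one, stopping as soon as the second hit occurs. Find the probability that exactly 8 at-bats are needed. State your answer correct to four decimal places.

0.0675

Y = trial on which the second success occurs; negative binomial, r=2, p=0.337.
P(Y=8) = C(7,1) · p^2 · (1−p)^6
= 7 · 0.11357 · 0.084934 = 0.067521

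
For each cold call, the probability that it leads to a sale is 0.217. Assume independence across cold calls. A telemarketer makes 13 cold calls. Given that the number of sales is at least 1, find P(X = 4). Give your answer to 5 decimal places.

X ~ Binomial(13, 0.217). Want P(X=4 | X≥1) = P(X=4) / P(X≥1).
P(X=4) = C(13,4)·0.217^4·0.783^9 = 0.1753884
P(X≥1) = 1 − 0.0415818 = 0.9584182
Ratio = 0.1753884 / 0.9584182 = 0.1829978

0.18300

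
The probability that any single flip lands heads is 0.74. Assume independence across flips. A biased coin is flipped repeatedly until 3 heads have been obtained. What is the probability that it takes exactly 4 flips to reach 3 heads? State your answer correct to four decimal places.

0.3161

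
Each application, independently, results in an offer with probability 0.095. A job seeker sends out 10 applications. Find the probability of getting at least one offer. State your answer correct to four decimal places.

P(at least one) = 1 − P(none) = 1 − (1 − 0.095)^10
= 1 − 0.368541 = 0.631459

0.6315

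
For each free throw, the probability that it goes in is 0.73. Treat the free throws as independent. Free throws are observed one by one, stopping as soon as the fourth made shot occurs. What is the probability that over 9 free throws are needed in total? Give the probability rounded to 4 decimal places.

0.0149

Needing more than 9 free throws ⇔ fewer than 4 successes in the first 9. With X ~ Binomial(9, 0.73), P(Y > 9) = P(X ≤ 3).
  k=0: C(9,0)·0.73^0·0.27^9 = 0.000008
  k=1: C(9,1)·0.73^1·0.27^8 = 0.000186
  k=2: C(9,2)·0.73^2·0.27^7 = 0.002007
  k=3: C(9,3)·0.73^3·0.27^6 = 0.012660
P(X ≤ 3) = 0.014860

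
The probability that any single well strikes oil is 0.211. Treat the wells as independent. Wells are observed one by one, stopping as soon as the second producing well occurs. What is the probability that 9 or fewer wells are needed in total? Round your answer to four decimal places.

0.5963

Finishing within 9 wells ⇔ at least 2 successes in the first 9. With X ~ Binomial(9, 0.211), P(Y ≤ 9) = 1 − P(X ≤ 1).
  k=0: C(9,0)·0.211^0·0.789^9 = 0.118493
  k=1: C(9,1)·0.211^1·0.789^8 = 0.285194
1 − 0.403687 = 0.596313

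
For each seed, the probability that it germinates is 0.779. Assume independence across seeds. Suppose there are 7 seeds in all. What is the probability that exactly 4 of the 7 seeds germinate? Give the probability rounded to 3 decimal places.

0.139

X ~ Binomial(n=7, p=0.779).
P(X=4) = C(7,4) · p^4 · (1−p)^3
= 35 · 0.36826 · 0.010794 = 0.13912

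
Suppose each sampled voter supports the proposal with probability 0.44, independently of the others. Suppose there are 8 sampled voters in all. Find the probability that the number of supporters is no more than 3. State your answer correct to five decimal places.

X ~ Binomial(8, 0.44); P(X ≤ 3) = Σ C(8,k) p^k (1−p)^(8−k) over k:
  k=0: C(8,0)·0.44^0·0.56^8 = 0.0096717
  k=1: C(8,1)·0.44^1·0.56^7 = 0.0607937
  k=2: C(8,2)·0.44^2·0.56^6 = 0.1671828
  k=3: C(8,3)·0.44^3·0.56^5 = 0.2627158
Total = 0.5003641

0.50036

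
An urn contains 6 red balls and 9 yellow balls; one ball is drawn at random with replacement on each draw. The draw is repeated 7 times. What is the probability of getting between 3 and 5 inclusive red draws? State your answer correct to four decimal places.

0.5613

X ~ Binomial(7, 0.40); P(3 ≤ X ≤ 5) = Σ C(7,k) p^k (1−p)^(7−k) over k:
  k=3: C(7,3)·0.40^3·0.60^4 = 0.290304
  k=4: C(7,4)·0.40^4·0.60^3 = 0.193536
  k=5: C(7,5)·0.40^5·0.60^2 = 0.077414
Total = 0.561254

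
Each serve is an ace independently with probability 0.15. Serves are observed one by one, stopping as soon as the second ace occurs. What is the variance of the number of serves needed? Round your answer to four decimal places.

Y = total serves until the second success; negative binomial with r=2, p=0.15.
Var(Y) = r(1−p)/p² = 2·0.85 / 0.15² = 75.555556

75.5556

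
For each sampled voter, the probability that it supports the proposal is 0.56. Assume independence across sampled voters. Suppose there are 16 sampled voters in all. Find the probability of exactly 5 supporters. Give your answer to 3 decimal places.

0.029

X ~ Binomial(n=16, p=0.56).
P(X=5) = C(16,5) · p^5 · (1−p)^11
= 4368 · 0.055073 · 0.00011967 = 0.02879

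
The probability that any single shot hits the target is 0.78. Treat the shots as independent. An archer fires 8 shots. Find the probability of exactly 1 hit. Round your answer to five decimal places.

X ~ Binomial(n=8, p=0.78).
P(X=1) = C(8,1) · p^1 · (1−p)^7
= 8 · 0.78 · 2.4944e-05 = 0.0001556

0.00016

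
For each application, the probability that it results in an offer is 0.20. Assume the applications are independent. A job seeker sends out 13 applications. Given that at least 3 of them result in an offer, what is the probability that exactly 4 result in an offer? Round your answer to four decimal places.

X ~ Binomial(13, 0.20). Want P(X=4 | X≥3) = P(X=4) / P(X≥3).
P(X=4) = C(13,4)·0.20^4·0.80^9 = 0.153545
P(X≥3) = 1 − 0.054976 − 0.178671 − 0.268006 = 0.498348
Ratio = 0.153545 / 0.498348 = 0.308108

0.3081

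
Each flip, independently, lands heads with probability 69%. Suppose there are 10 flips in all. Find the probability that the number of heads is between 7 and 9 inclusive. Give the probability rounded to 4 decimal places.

0.5983

X ~ Binomial(10, 0.69); P(7 ≤ X ≤ 9) = Σ C(10,k) p^k (1−p)^(10−k) over k:
  k=7: C(10,7)·0.69^7·0.31^3 = 0.266201
  k=8: C(10,8)·0.69^8·0.31^2 = 0.222192
  k=9: C(10,9)·0.69^9·0.31^1 = 0.109901
Total = 0.598295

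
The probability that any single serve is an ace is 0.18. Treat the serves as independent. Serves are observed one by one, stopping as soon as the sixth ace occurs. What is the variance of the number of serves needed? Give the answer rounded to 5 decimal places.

151.85185

Y = total serves until the sixth success; negative binomial with r=6, p=0.18.
Var(Y) = r(1−p)/p² = 6·0.82 / 0.18² = 151.8518519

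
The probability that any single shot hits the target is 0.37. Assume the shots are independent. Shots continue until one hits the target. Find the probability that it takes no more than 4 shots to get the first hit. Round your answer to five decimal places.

Y = number of shots to the first success; geometric, p = 0.37.
P(Y ≤ 4) = 1 − (1−p)^4 = 1 − 0.1575296 = 0.8424704

0.84247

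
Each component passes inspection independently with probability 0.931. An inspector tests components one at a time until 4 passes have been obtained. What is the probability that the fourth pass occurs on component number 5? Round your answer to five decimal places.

Y = trial on which the fourth success occurs; negative binomial, r=4, p=0.931.
P(Y=5) = C(4,3) · p^4 · (1−p)^1
= 4 · 0.75127 · 0.069 = 0.2073518

0.20735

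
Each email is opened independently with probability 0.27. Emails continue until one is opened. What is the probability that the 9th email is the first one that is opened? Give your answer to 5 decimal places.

Geometric (trials to first success), p = 0.27.
P(Y = 9) = (1−p)^8 · p = 0.080646 · 0.27 = 0.0217744

0.02177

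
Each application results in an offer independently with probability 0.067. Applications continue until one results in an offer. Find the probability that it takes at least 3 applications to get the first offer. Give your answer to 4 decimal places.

0.8705

Y = number of applications to the first success; geometric, p = 0.067.
P(Y > 2) = P(first 2 all fail) = (1−p)^2 = 0.870489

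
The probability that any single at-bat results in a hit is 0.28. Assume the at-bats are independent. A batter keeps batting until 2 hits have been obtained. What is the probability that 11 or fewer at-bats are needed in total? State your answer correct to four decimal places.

Finishing within 11 at-bats ⇔ at least 2 successes in the first 11. With X ~ Binomial(11, 0.28), P(Y ≤ 11) = 1 − P(X ≤ 1).
  k=0: C(11,0)·0.28^0·0.72^11 = 0.026956
  k=1: C(11,1)·0.28^1·0.72^10 = 0.115312
1 − 0.142268 = 0.857732

0.8577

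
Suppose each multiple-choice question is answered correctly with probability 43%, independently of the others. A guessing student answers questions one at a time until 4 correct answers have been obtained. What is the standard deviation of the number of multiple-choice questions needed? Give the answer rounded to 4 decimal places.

3.5116

Y = total multiple-choice questions until the fourth success; negative binomial with r=4, p=0.43.
SD(Y) = √[r(1−p)/p²] = √(12.330990) = 3.511551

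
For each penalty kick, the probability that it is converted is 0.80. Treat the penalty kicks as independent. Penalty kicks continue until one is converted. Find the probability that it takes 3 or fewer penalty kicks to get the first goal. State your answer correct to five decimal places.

Y = number of penalty kicks to the first success; geometric, p = 0.80.
P(Y ≤ 3) = 1 − (1−p)^3 = 1 − 0.0080000 = 0.9920000

0.99200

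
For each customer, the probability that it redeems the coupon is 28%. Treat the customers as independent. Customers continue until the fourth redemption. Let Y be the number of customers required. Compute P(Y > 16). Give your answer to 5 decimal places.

0.30411

Needing more than 16 customers ⇔ fewer than 4 successes in the first 16. With X ~ Binomial(16, 0.28), P(Y > 16) = P(X ≤ 3).
  k=0: C(16,0)·0.28^0·0.72^16 = 0.0052158
  k=1: C(16,1)·0.28^1·0.72^15 = 0.0324538
  k=2: C(16,2)·0.28^2·0.72^14 = 0.0946569
  k=3: C(16,3)·0.28^3·0.72^13 = 0.1717847
P(X ≤ 3) = 0.3041112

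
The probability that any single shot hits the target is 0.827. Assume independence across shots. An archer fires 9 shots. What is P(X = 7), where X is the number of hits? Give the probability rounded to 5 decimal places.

0.28506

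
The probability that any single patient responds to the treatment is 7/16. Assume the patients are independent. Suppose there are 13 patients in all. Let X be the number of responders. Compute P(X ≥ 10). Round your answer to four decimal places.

X ~ Binomial(13, 0.4375); P(X ≥ 10) = Σ C(13,k) p^k (1−p)^(13−k) over k:
  k=10: C(13,10)·0.4375^10·0.5625^3 = 0.013077
  k=11: C(13,11)·0.4375^11·0.5625^2 = 0.002774
  k=12: C(13,12)·0.4375^12·0.5625^1 = 0.000360
  k=13: C(13,13)·0.4375^13·0.5625^0 = 0.000022
Total = 0.016232

0.0162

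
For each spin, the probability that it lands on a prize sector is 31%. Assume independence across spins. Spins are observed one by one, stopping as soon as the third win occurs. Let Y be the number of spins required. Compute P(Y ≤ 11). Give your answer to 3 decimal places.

Finishing within 11 spins ⇔ at least 3 successes in the first 11. With X ~ Binomial(11, 0.31), P(Y ≤ 11) = 1 − P(X ≤ 2).
  k=0: C(11,0)·0.31^0·0.69^11 = 0.01688
  k=1: C(11,1)·0.31^1·0.69^10 = 0.08342
  k=2: C(11,2)·0.31^2·0.69^9 = 0.18738
1 − 0.28768 = 0.71232

0.712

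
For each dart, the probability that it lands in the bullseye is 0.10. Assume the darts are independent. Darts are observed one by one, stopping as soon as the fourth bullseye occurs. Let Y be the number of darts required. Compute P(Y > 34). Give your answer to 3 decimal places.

0.554

Needing more than 34 darts ⇔ fewer than 4 successes in the first 34. With X ~ Binomial(34, 0.10), P(Y > 34) = P(X ≤ 3).
  k=0: C(34,0)·0.10^0·0.90^34 = 0.02781
  k=1: C(34,1)·0.10^1·0.90^33 = 0.10507
  k=2: C(34,2)·0.10^2·0.90^32 = 0.19263
  k=3: C(34,3)·0.10^3·0.90^31 = 0.22830
P(X ≤ 3) = 0.55382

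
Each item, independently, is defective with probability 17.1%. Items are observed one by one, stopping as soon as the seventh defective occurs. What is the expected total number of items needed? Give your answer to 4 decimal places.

40.9357

Y = total items until the seventh success; negative binomial with r=7, p=0.171.
E[Y] = r / p = 7 / 0.171 = 40.935673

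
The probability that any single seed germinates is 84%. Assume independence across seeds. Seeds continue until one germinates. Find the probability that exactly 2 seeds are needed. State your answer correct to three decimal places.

0.134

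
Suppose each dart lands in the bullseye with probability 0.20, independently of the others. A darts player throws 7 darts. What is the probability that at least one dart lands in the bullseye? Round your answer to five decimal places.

0.79028

P(at least one) = 1 − P(none) = 1 − (1 − 0.20)^7
= 1 − 0.2097152 = 0.7902848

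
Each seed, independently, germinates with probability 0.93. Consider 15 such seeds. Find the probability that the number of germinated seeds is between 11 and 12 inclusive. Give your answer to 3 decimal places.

0.080

X ~ Binomial(15, 0.93); P(11 ≤ X ≤ 12) = Σ C(15,k) p^k (1−p)^(15−k) over k:
  k=11: C(15,11)·0.93^11·0.07^4 = 0.01475
  k=12: C(15,12)·0.93^12·0.07^3 = 0.06533
Total = 0.08008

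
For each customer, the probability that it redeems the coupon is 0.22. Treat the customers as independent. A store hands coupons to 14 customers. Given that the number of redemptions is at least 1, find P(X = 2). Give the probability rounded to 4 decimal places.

0.2305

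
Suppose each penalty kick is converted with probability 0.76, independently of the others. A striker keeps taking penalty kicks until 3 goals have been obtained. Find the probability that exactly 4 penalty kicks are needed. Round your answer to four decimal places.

Y = trial on which the third success occurs; negative binomial, r=3, p=0.76.
P(Y=4) = C(3,2) · p^3 · (1−p)^1
= 3 · 0.43898 · 0.24 = 0.316063

0.3161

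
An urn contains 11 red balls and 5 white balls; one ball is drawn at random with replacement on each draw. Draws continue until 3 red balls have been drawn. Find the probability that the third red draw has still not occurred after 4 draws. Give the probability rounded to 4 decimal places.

0.3704

Needing more than 4 draws ⇔ fewer than 3 successes in the first 4. With X ~ Binomial(4, 0.6875), P(Y > 4) = P(X ≤ 2).
  k=0: C(4,0)·0.6875^0·0.3125^4 = 0.009537
  k=1: C(4,1)·0.6875^1·0.3125^3 = 0.083923
  k=2: C(4,2)·0.6875^2·0.3125^2 = 0.276947
P(X ≤ 2) = 0.370407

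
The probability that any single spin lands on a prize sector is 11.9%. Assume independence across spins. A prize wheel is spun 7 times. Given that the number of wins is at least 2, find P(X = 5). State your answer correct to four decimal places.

X ~ Binomial(7, 0.119). Want P(X=5 | X≥2) = P(X=5) / P(X≥2).
P(X=5) = C(7,5)·0.119^5·0.881^2 = 0.000389
P(X≥2) = 1 − 0.411938 − 0.389494 = 0.198569
Ratio = 0.000389 / 0.198569 = 0.001959

0.0020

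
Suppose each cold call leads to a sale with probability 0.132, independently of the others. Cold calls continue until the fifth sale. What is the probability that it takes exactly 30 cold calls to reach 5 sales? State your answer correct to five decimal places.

0.02764

Y = trial on which the fifth success occurs; negative binomial, r=5, p=0.132.
P(Y=30) = C(29,4) · p^5 · (1−p)^25
= 23751 · 4.0075e-05 · 0.02904 = 0.0276404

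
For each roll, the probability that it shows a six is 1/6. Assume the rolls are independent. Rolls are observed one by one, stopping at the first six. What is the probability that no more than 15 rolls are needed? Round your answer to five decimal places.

0.93509

Y = number of rolls to the first success; geometric, p = 0.166667.
P(Y ≤ 15) = 1 − (1−p)^15 = 1 − 0.0649055 = 0.9350945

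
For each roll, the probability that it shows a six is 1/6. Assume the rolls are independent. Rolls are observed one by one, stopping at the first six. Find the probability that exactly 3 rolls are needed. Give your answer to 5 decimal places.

0.11574

Geometric (trials to first success), p = 0.166667.
P(Y = 3) = (1−p)^2 · p = 0.69444 · 0.166667 = 0.1157407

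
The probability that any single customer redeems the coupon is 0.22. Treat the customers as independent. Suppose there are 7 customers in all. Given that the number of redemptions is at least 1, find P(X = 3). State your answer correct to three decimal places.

0.167

X ~ Binomial(7, 0.22). Want P(X=3 | X≥1) = P(X=3) / P(X≥1).
P(X=3) = C(7,3)·0.22^3·0.78^4 = 0.13795
P(X≥1) = 1 − 0.17566 = 0.82434
Ratio = 0.13795 / 0.82434 = 0.16734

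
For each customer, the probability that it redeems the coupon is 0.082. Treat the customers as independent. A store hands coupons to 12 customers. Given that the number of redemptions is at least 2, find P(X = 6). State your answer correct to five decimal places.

0.00065

X ~ Binomial(12, 0.082). Want P(X=6 | X≥2) = P(X=6) / P(X≥2).
P(X=6) = C(12,6)·0.082^6·0.918^6 = 0.0001681
P(X≥2) = 1 − 0.3581889 − 0.3839411 = 0.2578700
Ratio = 0.0001681 / 0.2578700 = 0.0006519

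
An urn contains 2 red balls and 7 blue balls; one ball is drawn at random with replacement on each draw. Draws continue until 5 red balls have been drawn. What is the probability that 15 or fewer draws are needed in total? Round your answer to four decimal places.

0.2260

Finishing within 15 draws ⇔ at least 5 successes in the first 15. With X ~ Binomial(15, 0.222222), P(Y ≤ 15) = 1 − P(X ≤ 4).
  k=0: C(15,0)·0.222222^0·0.777778^15 = 0.023059
  k=1: C(15,1)·0.222222^1·0.777778^14 = 0.098823
  k=2: C(15,2)·0.222222^2·0.777778^13 = 0.197645
  k=3: C(15,3)·0.222222^3·0.777778^12 = 0.244704
  k=4: C(15,4)·0.222222^4·0.777778^11 = 0.209746
1 − 0.773976 = 0.226024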